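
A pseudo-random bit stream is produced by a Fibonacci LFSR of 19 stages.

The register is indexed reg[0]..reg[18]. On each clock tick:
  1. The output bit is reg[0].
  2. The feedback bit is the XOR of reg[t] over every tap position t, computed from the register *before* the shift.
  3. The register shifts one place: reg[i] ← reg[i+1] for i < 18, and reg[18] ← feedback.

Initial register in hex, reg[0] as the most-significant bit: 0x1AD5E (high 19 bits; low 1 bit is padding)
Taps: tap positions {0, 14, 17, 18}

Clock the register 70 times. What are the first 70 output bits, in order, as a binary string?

0001101011010101111001101000100010010110100001110101011010000110011110

step | reg (before) | out | fb
   0 | 0001101011010101111 | 0 | 0
   1 | 0011010110101011110 | 0 | 0
   2 | 0110101101010111100 | 0 | 1
   3 | 1101011010101111001 | 1 | 1
   4 | 1010110101011110011 | 1 | 0
   5 | 0101101010111100110 | 0 | 1
   6 | 1011010101111001101 | 1 | 0
   7 | 0110101011110011010 | 0 | 0
   8 | 1101010111100110100 | 1 | 0
   9 | 1010101111001101000 | 1 | 1
  10 | 0101011110011010001 | 0 | 0
  11 | 1010111100110100010 | 1 | 0
  12 | 0101111001101000100 | 0 | 0
  13 | 1011110011010001000 | 1 | 1
  14 | 0111100110100010001 | 0 | 0
  15 | 1111001101000100010 | 1 | 0
  16 | 1110011010001000100 | 1 | 1
  17 | 1100110100010001001 | 1 | 0
  18 | 1001101000100010010 | 1 | 1
  19 | 0011010001000100101 | 0 | 1
  20 | 0110100010001001011 | 0 | 0
  21 | 1101000100010010110 | 1 | 1
  22 | 1010001000100101101 | 1 | 0
  23 | 0100010001001011010 | 0 | 0
  24 | 1000100010010110100 | 1 | 0
  25 | 0001000100101101000 | 0 | 0
  26 | 0010001001011010000 | 0 | 1
  27 | 0100010010110100001 | 0 | 1
  28 | 1000100101101000011 | 1 | 1
  29 | 0001001011010000111 | 0 | 0
  30 | 0010010110100001110 | 0 | 1
  31 | 0100101101000011101 | 0 | 0
  32 | 1001011010000111010 | 1 | 1
  33 | 0010110100001110101 | 0 | 0
  34 | 0101101000011101010 | 0 | 1
  35 | 1011010000111010101 | 1 | 1
  36 | 0110100001110101011 | 0 | 0
  37 | 1101000011101010110 | 1 | 1
  38 | 1010000111010101101 | 1 | 0
  39 | 0100001110101011010 | 0 | 0
  40 | 1000011101010110100 | 1 | 0
  41 | 0000111010101101000 | 0 | 0
  42 | 0001110101011010000 | 0 | 1
  43 | 0011101010110100001 | 0 | 1
  44 | 0111010101101000011 | 0 | 0
  45 | 1110101011010000110 | 1 | 0
  46 | 1101010110100001100 | 1 | 1
  47 | 1010101101000011001 | 1 | 1
  48 | 0101011010000110011 | 0 | 1
  49 | 1010110100001100111 | 1 | 1
  50 | 0101101000011001111 | 0 | 0
  51 | 1011010000110011110 | 1 | 1
  52 | 0110100001100111101 | 0 | 0
  53 | 1101000011001111010 | 1 | 1
  54 | 1010000110011110101 | 1 | 1
  55 | 0100001100111101011 | 0 | 0
  56 | 1000011001111010110 | 1 | 1
  57 | 0000110011110101101 | 0 | 1
  58 | 0001100111101011011 | 0 | 1
  59 | 0011001111010110111 | 0 | 1
  60 | 0110011110101101111 | 0 | 0
  61 | 1100111101011011110 | 1 | 1
  62 | 1001111010110111101 | 1 | 1
  63 | 0011110101101111011 | 0 | 1
  64 | 0111101011011110111 | 0 | 1
  65 | 1111010110111101111 | 1 | 1
  66 | 1110101101111011111 | 1 | 0
  67 | 1101011011110111110 | 1 | 1
  68 | 1010110111101111101 | 1 | 1
  69 | 0101101111011111011 | 0 | 1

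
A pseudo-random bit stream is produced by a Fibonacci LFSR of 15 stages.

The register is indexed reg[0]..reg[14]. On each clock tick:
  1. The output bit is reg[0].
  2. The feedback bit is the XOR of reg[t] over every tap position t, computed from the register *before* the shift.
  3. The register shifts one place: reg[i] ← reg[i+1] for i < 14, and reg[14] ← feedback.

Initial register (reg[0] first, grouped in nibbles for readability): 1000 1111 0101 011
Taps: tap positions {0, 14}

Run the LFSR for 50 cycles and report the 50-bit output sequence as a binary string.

step | reg (before) | out | fb
   0 | 100011110101011 | 1 | 0
   1 | 000111101010110 | 0 | 0
   2 | 001111010101100 | 0 | 0
   3 | 011110101011000 | 0 | 0
   4 | 111101010110000 | 1 | 1
   5 | 111010101100001 | 1 | 0
   6 | 110101011000010 | 1 | 1
   7 | 101010110000101 | 1 | 0
   8 | 010101100001010 | 0 | 0
   9 | 101011000010100 | 1 | 1
  10 | 010110000101001 | 0 | 1
  11 | 101100001010011 | 1 | 0
  12 | 011000010100110 | 0 | 0
  13 | 110000101001100 | 1 | 1
  14 | 100001010011001 | 1 | 0
  15 | 000010100110010 | 0 | 0
  16 | 000101001100100 | 0 | 0
  17 | 001010011001000 | 0 | 0
  18 | 010100110010000 | 0 | 0
  19 | 101001100100000 | 1 | 1
  20 | 010011001000001 | 0 | 1
  21 | 100110010000011 | 1 | 0
  22 | 001100100000110 | 0 | 0
  23 | 011001000001100 | 0 | 0
  24 | 110010000011000 | 1 | 1
  25 | 100100000110001 | 1 | 0
  26 | 001000001100010 | 0 | 0
  27 | 010000011000100 | 0 | 0
  28 | 100000110001000 | 1 | 1
  29 | 000001100010001 | 0 | 1
  30 | 000011000100011 | 0 | 1
  31 | 000110001000111 | 0 | 1
  32 | 001100010001111 | 0 | 1
  33 | 011000100011111 | 0 | 1
  34 | 110001000111111 | 1 | 0
  35 | 100010001111110 | 1 | 1
  36 | 000100011111101 | 0 | 1
  37 | 001000111111011 | 0 | 1
  38 | 010001111110111 | 0 | 1
  39 | 100011111101111 | 1 | 0
  40 | 000111111011110 | 0 | 0
  41 | 001111110111100 | 0 | 0
  42 | 011111101111000 | 0 | 0
  43 | 111111011110000 | 1 | 1
  44 | 111110111100001 | 1 | 0
  45 | 111101111000010 | 1 | 1
  46 | 111011110000101 | 1 | 0
  47 | 110111100001010 | 1 | 1
  48 | 101111000010101 | 1 | 0
  49 | 011110000101010 | 0 | 0

10001111010101100001010011001000001100010001111110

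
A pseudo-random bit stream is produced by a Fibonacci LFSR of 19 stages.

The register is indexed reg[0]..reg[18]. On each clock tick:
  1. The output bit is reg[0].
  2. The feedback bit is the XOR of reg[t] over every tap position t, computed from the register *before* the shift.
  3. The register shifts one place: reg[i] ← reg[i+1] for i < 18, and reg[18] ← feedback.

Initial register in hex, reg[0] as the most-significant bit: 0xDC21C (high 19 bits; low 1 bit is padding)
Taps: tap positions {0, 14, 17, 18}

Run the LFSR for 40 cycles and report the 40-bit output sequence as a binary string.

tick  register→output (feedback)
  0  1101110000100001110→1 (0)
  1  1011100001000011100→1 (0)
  2  0111000010000111000→0 (1)
  3  1110000100001110001→1 (1)
  4  1100001000011100011→1 (1)
  5  1000010000111000111→1 (1)
  6  0000100001110001111→0 (0)
  7  0001000011100011110→0 (0)
  8  0010000111000111100→0 (1)
  9  0100001110001111001→0 (0)
 10  1000011100011110010→1 (1)
 11  0000111000111100101→0 (1)
 12  0001110001111001011→0 (0)
 13  0011100011110010110→0 (0)
 14  0111000111100101100→0 (0)
 15  1110001111001011000→1 (0)
 16  1100011110010110000→1 (0)
 17  1000111100101100000→1 (1)
 18  0001111001011000001→0 (1)
 19  0011110010110000011→0 (0)
 20  0111100101100000110→0 (1)
 21  1111001011000001101→1 (0)
 22  1110010110000011010→1 (1)
 23  1100101100000110101→1 (1)
 24  1001011000001101011→1 (1)
 25  0010110000011010111→0 (1)
 26  0101100000110101111→0 (0)
 27  1011000001101011110→1 (1)
 28  0110000011010111101→0 (0)
 29  1100000110101111010→1 (1)
 30  1000001101011110101→1 (1)
 31  0000011010111101011→0 (0)
 32  0000110101111010110→0 (0)
 33  0001101011110101100→0 (0)
 34  0011010111101011000→0 (1)
 35  0110101111010110001→0 (0)
 36  1101011110101100010→1 (0)
 37  1010111101011000100→1 (1)
 38  0101111010110001001→0 (1)
 39  1011110101100010011→1 (0)

1101110000100001110001111001011000001101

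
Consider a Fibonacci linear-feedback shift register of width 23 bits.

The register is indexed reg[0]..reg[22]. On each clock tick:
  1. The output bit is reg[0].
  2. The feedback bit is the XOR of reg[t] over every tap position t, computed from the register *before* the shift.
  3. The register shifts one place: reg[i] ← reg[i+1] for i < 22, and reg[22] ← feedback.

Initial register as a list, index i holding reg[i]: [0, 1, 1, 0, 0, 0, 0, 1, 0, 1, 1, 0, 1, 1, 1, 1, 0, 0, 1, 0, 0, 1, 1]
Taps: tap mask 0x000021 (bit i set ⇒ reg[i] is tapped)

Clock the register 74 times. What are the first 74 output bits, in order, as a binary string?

01100001011011110010011010011001000101111110101101110111110101010000101100

step | reg (before) | out | fb
   0 | 01100001011011110010011 | 0 | 0
   1 | 11000010110111100100110 | 1 | 1
   2 | 10000101101111001001101 | 1 | 0
   3 | 00001011011110010011010 | 0 | 0
   4 | 00010110111100100110100 | 0 | 1
   5 | 00101101111001001101001 | 0 | 1
   6 | 01011011110010011010011 | 0 | 0
   7 | 10110111100100110100110 | 1 | 0
   8 | 01101111001001101001100 | 0 | 1
   9 | 11011110010011010011001 | 1 | 0
  10 | 10111100100110100110010 | 1 | 0
  11 | 01111001001101001100100 | 0 | 0
  12 | 11110010011010011001000 | 1 | 1
  13 | 11100100110100110010001 | 1 | 0
  14 | 11001001101001100100010 | 1 | 1
  15 | 10010011010011001000101 | 1 | 1
  16 | 00100110100110010001011 | 0 | 1
  17 | 01001101001100100010111 | 0 | 1
  18 | 10011010011001000101111 | 1 | 1
  19 | 00110100110010001011111 | 0 | 1
  20 | 01101001100100010111111 | 0 | 0
  21 | 11010011001000101111110 | 1 | 1
  22 | 10100110010001011111101 | 1 | 0
  23 | 01001100100010111111010 | 0 | 1
  24 | 10011001000101111110101 | 1 | 1
  25 | 00110010001011111101011 | 0 | 0
  26 | 01100100010111111010110 | 0 | 1
  27 | 11001000101111110101101 | 1 | 1
  28 | 10010001011111101011011 | 1 | 1
  29 | 00100010111111010110111 | 0 | 0
  30 | 01000101111110101101110 | 0 | 1
  31 | 10001011111101011011101 | 1 | 1
  32 | 00010111111010110111011 | 0 | 1
  33 | 00101111110101101110111 | 0 | 1
  34 | 01011111101011011101111 | 0 | 1
  35 | 10111111010110111011111 | 1 | 0
  36 | 01111110101101110111110 | 0 | 1
  37 | 11111101011011101111101 | 1 | 0
  38 | 11111010110111011111010 | 1 | 1
  39 | 11110101101110111110101 | 1 | 0
  40 | 11101011011101111101010 | 1 | 1
  41 | 11010110111011111010101 | 1 | 0
  42 | 10101101110111110101010 | 1 | 0
  43 | 01011011101111101010100 | 0 | 0
  44 | 10110111011111010101000 | 1 | 0
  45 | 01101110111110101010000 | 0 | 1
  46 | 11011101111101010100001 | 1 | 0
  47 | 10111011111010101000010 | 1 | 1
  48 | 01110111110101010000101 | 0 | 1
  49 | 11101111101010100001011 | 1 | 0
  50 | 11011111010101000010110 | 1 | 0
  51 | 10111110101010000101100 | 1 | 0
  52 | 01111101010100001011000 | 0 | 1
  53 | 11111010101000010110001 | 1 | 1
  54 | 11110101010000101100011 | 1 | 0
  55 | 11101010100001011000110 | 1 | 1
  56 | 11010101000010110001101 | 1 | 0
  57 | 10101010000101100011010 | 1 | 1
  58 | 01010100001011000110101 | 0 | 1
  59 | 10101000010110001101011 | 1 | 1
  60 | 01010000101100011010111 | 0 | 0
  61 | 10100001011000110101110 | 1 | 1
  62 | 01000010110001101011101 | 0 | 0
  63 | 10000101100011010111010 | 1 | 0
  64 | 00001011000110101110100 | 0 | 0
  65 | 00010110001101011101000 | 0 | 1
  66 | 00101100011010111010001 | 0 | 1
  67 | 01011000110101110100011 | 0 | 0
  68 | 10110001101011101000110 | 1 | 1
  69 | 01100011010111010001101 | 0 | 0
  70 | 11000110101110100011010 | 1 | 0
  71 | 10001101011101000110100 | 1 | 0
  72 | 00011010111010001101000 | 0 | 0
  73 | 00110101110100011010000 | 0 | 1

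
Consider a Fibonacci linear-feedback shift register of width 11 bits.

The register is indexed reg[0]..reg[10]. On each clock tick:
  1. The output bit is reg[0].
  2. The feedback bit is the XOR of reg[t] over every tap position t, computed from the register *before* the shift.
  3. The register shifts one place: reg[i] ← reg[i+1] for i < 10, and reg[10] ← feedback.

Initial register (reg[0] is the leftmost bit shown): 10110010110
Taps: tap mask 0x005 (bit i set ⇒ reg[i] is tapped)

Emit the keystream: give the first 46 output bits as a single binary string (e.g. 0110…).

1011001011001111001111100111100011110011011001

k : reg_k → out_k, fb_k
0: 10110010110 → 1, fb=0
1: 01100101100 → 0, fb=1
2: 11001011001 → 1, fb=1
3: 10010110011 → 1, fb=1
4: 00101100111 → 0, fb=1
5: 01011001111 → 0, fb=0
6: 10110011110 → 1, fb=0
7: 01100111100 → 0, fb=1
8: 11001111001 → 1, fb=1
9: 10011110011 → 1, fb=1
10: 00111100111 → 0, fb=1
11: 01111001111 → 0, fb=1
12: 11110011111 → 1, fb=0
13: 11100111110 → 1, fb=0
14: 11001111100 → 1, fb=1
15: 10011111001 → 1, fb=1
16: 00111110011 → 0, fb=1
17: 01111100111 → 0, fb=1
18: 11111001111 → 1, fb=0
19: 11110011110 → 1, fb=0
20: 11100111100 → 1, fb=0
21: 11001111000 → 1, fb=1
22: 10011110001 → 1, fb=1
23: 00111100011 → 0, fb=1
24: 01111000111 → 0, fb=1
25: 11110001111 → 1, fb=0
26: 11100011110 → 1, fb=0
27: 11000111100 → 1, fb=1
28: 10001111001 → 1, fb=1
29: 00011110011 → 0, fb=0
30: 00111100110 → 0, fb=1
31: 01111001101 → 0, fb=1
32: 11110011011 → 1, fb=0
33: 11100110110 → 1, fb=0
34: 11001101100 → 1, fb=1
35: 10011011001 → 1, fb=1
36: 00110110011 → 0, fb=1
37: 01101100111 → 0, fb=1
38: 11011001111 → 1, fb=1
39: 10110011111 → 1, fb=0
40: 01100111110 → 0, fb=1
41: 11001111101 → 1, fb=1
42: 10011111011 → 1, fb=1
43: 00111110111 → 0, fb=1
44: 01111101111 → 0, fb=1
45: 11111011111 → 1, fb=0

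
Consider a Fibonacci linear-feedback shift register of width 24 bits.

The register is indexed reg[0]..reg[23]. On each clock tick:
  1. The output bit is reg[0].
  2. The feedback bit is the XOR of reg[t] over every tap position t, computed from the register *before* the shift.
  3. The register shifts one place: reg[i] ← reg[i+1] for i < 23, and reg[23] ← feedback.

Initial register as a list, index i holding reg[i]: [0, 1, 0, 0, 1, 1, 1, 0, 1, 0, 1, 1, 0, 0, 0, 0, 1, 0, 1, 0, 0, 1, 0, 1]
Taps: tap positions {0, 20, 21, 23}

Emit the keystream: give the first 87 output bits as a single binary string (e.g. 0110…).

step | reg (before) | out | fb
   0 | 010011101011000010100101 | 0 | 0
   1 | 100111010110000101001010 | 1 | 0
   2 | 001110101100001010010100 | 0 | 1
   3 | 011101011000010100101001 | 0 | 0
   4 | 111010110000101001010010 | 1 | 1
   5 | 110101100001010010100101 | 1 | 1
   6 | 101011000010100101001011 | 1 | 1
   7 | 010110000101001010010111 | 0 | 0
   8 | 101100001010010100101110 | 1 | 1
   9 | 011000010100101001011101 | 0 | 1
  10 | 110000101001010010111011 | 1 | 1
  11 | 100001010010100101110111 | 1 | 1
  12 | 000010100101001011101111 | 0 | 1
  13 | 000101001010010111011111 | 0 | 1
  14 | 001010010100101110111111 | 0 | 1
  15 | 010100101001011101111111 | 0 | 1
  16 | 101001010010111011111111 | 1 | 0
  17 | 010010100101110111111110 | 0 | 0
  18 | 100101001011101111111100 | 1 | 1
  19 | 001010010111011111111001 | 0 | 0
  20 | 010100101110111111110010 | 0 | 0
  21 | 101001011101111111100100 | 1 | 0
  22 | 010010111011111111001000 | 0 | 1
  23 | 100101110111111110010001 | 1 | 0
  24 | 001011101111111100100010 | 0 | 0
  25 | 010111011111111001000100 | 0 | 1
  26 | 101110111111110010001001 | 1 | 1
  27 | 011101111111100100010011 | 0 | 1
  28 | 111011111111001000100111 | 1 | 1
  29 | 110111111110010001001111 | 1 | 0
  30 | 101111111100100010011110 | 1 | 1
  31 | 011111111001000100111101 | 0 | 1
  32 | 111111110010001001111011 | 1 | 1
  33 | 111111100100010011110111 | 1 | 1
  34 | 111111001000100111101111 | 1 | 0
  35 | 111110010001001111011110 | 1 | 1
  36 | 111100100010011110111101 | 1 | 0
  37 | 111001000100111101111010 | 1 | 0
  38 | 110010001001111011110100 | 1 | 0
  39 | 100100010011110111101000 | 1 | 0
  40 | 001000100111101111010000 | 0 | 0
  41 | 010001001111011110100000 | 0 | 0
  42 | 100010011110111101000000 | 1 | 1
  43 | 000100111101111010000001 | 0 | 1
  44 | 001001111011110100000011 | 0 | 1
  45 | 010011110111101000000111 | 0 | 0
  46 | 100111101111010000001110 | 1 | 1
  47 | 001111011110100000011101 | 0 | 1
  48 | 011110111101000000111011 | 0 | 0
  49 | 111101111010000001110110 | 1 | 0
  50 | 111011110100000011101100 | 1 | 1
  51 | 110111101000000111011001 | 1 | 1
  52 | 101111010000001110110011 | 1 | 0
  53 | 011110100000011101100110 | 0 | 1
  54 | 111101000000111011001101 | 1 | 0
  55 | 111010000001110110011010 | 1 | 0
  56 | 110100000011101100110100 | 1 | 0
  57 | 101000000111011001101000 | 1 | 0
  58 | 010000001110110011010000 | 0 | 0
  59 | 100000011101100110100000 | 1 | 1
  60 | 000000111011001101000001 | 0 | 1
  61 | 000001110110011010000011 | 0 | 1
  62 | 000011101100110100000111 | 0 | 0
  63 | 000111011001101000001110 | 0 | 0
  64 | 001110110011010000011100 | 0 | 0
  65 | 011101100110100000111000 | 0 | 1
  66 | 111011001101000001110001 | 1 | 0
  67 | 110110011010000011100010 | 1 | 1
  68 | 101100110100000111000101 | 1 | 1
  69 | 011001101000001110001011 | 0 | 0
  70 | 110011010000011100010110 | 1 | 0
  71 | 100110100000111000101100 | 1 | 1
  72 | 001101000001110001011001 | 0 | 0
  73 | 011010000011100010110010 | 0 | 0
  74 | 110100000111000101100100 | 1 | 0
  75 | 101000001110001011001000 | 1 | 0
  76 | 010000011100010110010000 | 0 | 0
  77 | 100000111000101100100000 | 1 | 1
  78 | 000001110001011001000001 | 0 | 1
  79 | 000011100010110010000011 | 0 | 1
  80 | 000111000101100100000111 | 0 | 0
  81 | 001110001011001000001110 | 0 | 0
  82 | 011100010110010000011100 | 0 | 0
  83 | 111000101100100000111000 | 1 | 0
  84 | 110001011001000001110000 | 1 | 1
  85 | 100010110010000011100001 | 1 | 0
  86 | 000101100100000111000010 | 0 | 0

010011101011000010100101001011101111111100100010011110111101000000111011001101000001110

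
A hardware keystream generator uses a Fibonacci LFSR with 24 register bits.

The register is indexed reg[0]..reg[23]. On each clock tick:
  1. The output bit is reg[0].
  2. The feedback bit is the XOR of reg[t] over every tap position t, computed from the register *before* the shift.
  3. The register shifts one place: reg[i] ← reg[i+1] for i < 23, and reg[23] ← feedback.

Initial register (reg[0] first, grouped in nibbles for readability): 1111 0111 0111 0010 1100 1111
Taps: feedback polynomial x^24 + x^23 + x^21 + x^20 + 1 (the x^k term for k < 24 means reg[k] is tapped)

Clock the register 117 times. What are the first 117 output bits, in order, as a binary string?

111101110111001011001111010011000010011110000101001011011000101110001000110100110110000100101010001001101001001110111

step | reg (before) | out | fb
   0 | 111101110111001011001111 | 1 | 0
   1 | 111011101110010110011110 | 1 | 1
   2 | 110111011100101100111101 | 1 | 0
   3 | 101110111001011001111010 | 1 | 0
   4 | 011101110010110011110100 | 0 | 1
   5 | 111011100101100111101001 | 1 | 1
   6 | 110111001011001111010011 | 1 | 0
   7 | 101110010110011110100110 | 1 | 0
   8 | 011100101100111101001100 | 0 | 0
   9 | 111001011001111010011000 | 1 | 0
  10 | 110010110011110100110000 | 1 | 1
  11 | 100101100111101001100001 | 1 | 0
  12 | 001011001111010011000010 | 0 | 0
  13 | 010110011110100110000100 | 0 | 1
  14 | 101100111101001100001001 | 1 | 1
  15 | 011001111010011000010011 | 0 | 1
  16 | 110011110100110000100111 | 1 | 1
  17 | 100111101001100001001111 | 1 | 0
  18 | 001111010011000010011110 | 0 | 0
  19 | 011110100110000100111100 | 0 | 0
  20 | 111101001100001001111000 | 1 | 0
  21 | 111010011000010011110000 | 1 | 1
  22 | 110100110000100111100001 | 1 | 0
  23 | 101001100001001111000010 | 1 | 1
  24 | 010011000010011110000101 | 0 | 0
  25 | 100110000100111100001010 | 1 | 0
  26 | 001100001001111000010100 | 0 | 1
  27 | 011000010011110000101001 | 0 | 0
  28 | 110000100111100001010010 | 1 | 1
  29 | 100001001111000010100101 | 1 | 1
  30 | 000010011110000101001011 | 0 | 0
  31 | 000100111100001010010110 | 0 | 1
  32 | 001001111000010100101101 | 0 | 1
  33 | 010011110000101001011011 | 0 | 0
  34 | 100111100001010010110110 | 1 | 0
  35 | 001111000010100101101100 | 0 | 0
  36 | 011110000101001011011000 | 0 | 1
  37 | 111100001010010110110001 | 1 | 0
  38 | 111000010100101101100010 | 1 | 1
  39 | 110000101001011011000101 | 1 | 1
  40 | 100001010010110110001011 | 1 | 1
  41 | 000010100101101100010111 | 0 | 0
  42 | 000101001011011000101110 | 0 | 0
  43 | 001010010110110001011100 | 0 | 0
  44 | 010100101101100010111000 | 0 | 1
  45 | 101001011011000101110001 | 1 | 0
  46 | 010010110110001011100010 | 0 | 0
  47 | 100101101100010111000100 | 1 | 0
  48 | 001011011000101110001000 | 0 | 1
  49 | 010110110001011100010001 | 0 | 1
  50 | 101101100010111000100011 | 1 | 0
  51 | 011011000101110001000110 | 0 | 1
  52 | 110110001011100010001101 | 1 | 0
  53 | 101100010111000100011010 | 1 | 0
  54 | 011000101110001000110100 | 0 | 1
  55 | 110001011100010001101001 | 1 | 1
  56 | 100010111000100011010011 | 1 | 0
  57 | 000101110001000110100110 | 0 | 1
  58 | 001011100010001101001101 | 0 | 1
  59 | 010111000100011010011011 | 0 | 0
  60 | 101110001000110100110110 | 1 | 0
  61 | 011100010001101001101100 | 0 | 0
  62 | 111000100011010011011000 | 1 | 0
  63 | 110001000110100110110000 | 1 | 1
  64 | 100010001101001101100001 | 1 | 0
  65 | 000100011010011011000010 | 0 | 0
  66 | 001000110100110110000100 | 0 | 1
  67 | 010001101001101100001001 | 0 | 0
  68 | 100011010011011000010010 | 1 | 1
  69 | 000110100110110000100101 | 0 | 0
  70 | 001101001101100001001010 | 0 | 1
  71 | 011010011011000010010101 | 0 | 0
  72 | 110100110110000100101010 | 1 | 0
  73 | 101001101100001001010100 | 1 | 0
  74 | 010011011000010010101000 | 0 | 1
  75 | 100110110000100101010001 | 1 | 0
  76 | 001101100001001010100010 | 0 | 0
  77 | 011011000010010101000100 | 0 | 1
  78 | 110110000100101010001001 | 1 | 1
  79 | 101100001001010100010011 | 1 | 0
  80 | 011000010010101000100110 | 0 | 1
  81 | 110000100101010001001101 | 1 | 0
  82 | 100001001010100010011010 | 1 | 0
  83 | 000010010101000100110100 | 0 | 1
  84 | 000100101010001001101001 | 0 | 0
  85 | 001001010100010011010010 | 0 | 0
  86 | 010010101000100110100100 | 0 | 1
  87 | 100101010001001101001001 | 1 | 1
  88 | 001010100010011010010011 | 0 | 1
  89 | 010101000100110100100111 | 0 | 0
  90 | 101010001001101001001110 | 1 | 1
  91 | 010100010011010010011101 | 0 | 1
  92 | 101000100110100100111011 | 1 | 1
  93 | 010001001101001001110111 | 0 | 0
  94 | 100010011010010011101110 | 1 | 1
  95 | 000100110100100111011101 | 0 | 1
  96 | 001001101001001110111011 | 0 | 0
  97 | 010011010010011101110110 | 0 | 1
  98 | 100110100100111011101101 | 1 | 0
  99 | 001101001001110111011010 | 0 | 1
 100 | 011010010011101110110101 | 0 | 0
 101 | 110100100111011101101010 | 1 | 0
 102 | 101001001110111011010100 | 1 | 0
 103 | 010010011101110110101000 | 0 | 1
 104 | 100100111011101101010001 | 1 | 0
 105 | 001001110111011010100010 | 0 | 0
 106 | 010011101110110101000100 | 0 | 1
 107 | 100111011101101010001001 | 1 | 1
 108 | 001110111011010100010011 | 0 | 1
 109 | 011101110110101000100111 | 0 | 0
 110 | 111011101101010001001110 | 1 | 1
 111 | 110111011010100010011101 | 1 | 0
 112 | 101110110101000100111010 | 1 | 0
 113 | 011101101010001001110100 | 0 | 1
 114 | 111011010100010011101001 | 1 | 1
 115 | 110110101000100111010011 | 1 | 0
 116 | 101101010001001110100110 | 1 | 0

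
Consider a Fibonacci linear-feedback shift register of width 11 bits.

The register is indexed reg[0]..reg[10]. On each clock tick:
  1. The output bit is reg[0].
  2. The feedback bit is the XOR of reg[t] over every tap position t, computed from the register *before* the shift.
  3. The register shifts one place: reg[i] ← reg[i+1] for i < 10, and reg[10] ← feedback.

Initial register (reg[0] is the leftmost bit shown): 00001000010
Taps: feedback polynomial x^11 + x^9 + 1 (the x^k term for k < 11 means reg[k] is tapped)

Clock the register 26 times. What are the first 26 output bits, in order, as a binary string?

00001000010101000000100010

step | reg (before) | out | fb
   0 | 00001000010 | 0 | 1
   1 | 00010000101 | 0 | 0
   2 | 00100001010 | 0 | 1
   3 | 01000010101 | 0 | 0
   4 | 10000101010 | 1 | 0
   5 | 00001010100 | 0 | 0
   6 | 00010101000 | 0 | 0
   7 | 00101010000 | 0 | 0
   8 | 01010100000 | 0 | 0
   9 | 10101000000 | 1 | 1
  10 | 01010000001 | 0 | 0
  11 | 10100000010 | 1 | 0
  12 | 01000000100 | 0 | 0
  13 | 10000001000 | 1 | 1
  14 | 00000010001 | 0 | 0
  15 | 00000100010 | 0 | 1
  16 | 00001000101 | 0 | 0
  17 | 00010001010 | 0 | 1
  18 | 00100010101 | 0 | 0
  19 | 01000101010 | 0 | 1
  20 | 10001010101 | 1 | 1
  21 | 00010101011 | 0 | 1
  22 | 00101010111 | 0 | 1
  23 | 01010101111 | 0 | 1
  24 | 10101011111 | 1 | 0
  25 | 01010111110 | 0 | 1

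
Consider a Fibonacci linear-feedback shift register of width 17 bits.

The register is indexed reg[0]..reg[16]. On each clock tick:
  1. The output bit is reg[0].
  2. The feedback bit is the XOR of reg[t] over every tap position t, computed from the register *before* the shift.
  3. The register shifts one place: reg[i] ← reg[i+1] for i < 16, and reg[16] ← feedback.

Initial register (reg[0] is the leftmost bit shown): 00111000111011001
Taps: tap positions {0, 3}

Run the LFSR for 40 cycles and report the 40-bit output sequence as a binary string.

0011100011101100111111111100010110000000

step | reg (before) | out | fb
   0 | 00111000111011001 | 0 | 1
   1 | 01110001110110011 | 0 | 1
   2 | 11100011101100111 | 1 | 1
   3 | 11000111011001111 | 1 | 1
   4 | 10001110110011111 | 1 | 1
   5 | 00011101100111111 | 0 | 1
   6 | 00111011001111111 | 0 | 1
   7 | 01110110011111111 | 0 | 1
   8 | 11101100111111111 | 1 | 1
   9 | 11011001111111111 | 1 | 0
  10 | 10110011111111110 | 1 | 0
  11 | 01100111111111100 | 0 | 0
  12 | 11001111111111000 | 1 | 1
  13 | 10011111111110001 | 1 | 0
  14 | 00111111111100010 | 0 | 1
  15 | 01111111111000101 | 0 | 1
  16 | 11111111110001011 | 1 | 0
  17 | 11111111100010110 | 1 | 0
  18 | 11111111000101100 | 1 | 0
  19 | 11111110001011000 | 1 | 0
  20 | 11111100010110000 | 1 | 0
  21 | 11111000101100000 | 1 | 0
  22 | 11110001011000000 | 1 | 0
  23 | 11100010110000000 | 1 | 1
  24 | 11000101100000001 | 1 | 1
  25 | 10001011000000011 | 1 | 1
  26 | 00010110000000111 | 0 | 1
  27 | 00101100000001111 | 0 | 0
  28 | 01011000000011110 | 0 | 1
  29 | 10110000000111101 | 1 | 0
  30 | 01100000001111010 | 0 | 0
  31 | 11000000011110100 | 1 | 1
  32 | 10000000111101001 | 1 | 1
  33 | 00000001111010011 | 0 | 0
  34 | 00000011110100110 | 0 | 0
  35 | 00000111101001100 | 0 | 0
  36 | 00001111010011000 | 0 | 0
  37 | 00011110100110000 | 0 | 1
  38 | 00111101001100001 | 0 | 1
  39 | 01111010011000011 | 0 | 1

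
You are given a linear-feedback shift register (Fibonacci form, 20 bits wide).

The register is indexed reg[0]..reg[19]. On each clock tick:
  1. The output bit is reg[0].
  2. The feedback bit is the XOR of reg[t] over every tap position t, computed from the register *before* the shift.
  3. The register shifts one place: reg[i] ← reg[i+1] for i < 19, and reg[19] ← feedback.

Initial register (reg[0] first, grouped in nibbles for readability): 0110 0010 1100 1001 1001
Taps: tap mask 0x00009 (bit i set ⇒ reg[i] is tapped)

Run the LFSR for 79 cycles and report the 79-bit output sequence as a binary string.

tick  register→output (feedback)
  0  01100010110010011001→0 (0)
  1  11000101100100110010→1 (1)
  2  10001011001001100101→1 (1)
  3  00010110010011001011→0 (1)
  4  00101100100110010111→0 (0)
  5  01011001001100101110→0 (1)
  6  10110010011001011101→1 (0)
  7  01100100110010111010→0 (0)
  8  11001001100101110100→1 (1)
  9  10010011001011101001→1 (0)
 10  00100110010111010010→0 (0)
 11  01001100101110100100→0 (0)
 12  10011001011101001000→1 (0)
 13  00110010111010010000→0 (1)
 14  01100101110100100001→0 (0)
 15  11001011101001000010→1 (1)
 16  10010111010010000101→1 (0)
 17  00101110100100001010→0 (0)
 18  01011101001000010100→0 (1)
 19  10111010010000101001→1 (0)
 20  01110100100001010010→0 (1)
 21  11101001000010100101→1 (1)
 22  11010010000101001011→1 (0)
 23  10100100001010010110→1 (1)
 24  01001000010100101101→0 (0)
 25  10010000101001011010→1 (0)
 26  00100001010010110100→0 (0)
 27  01000010100101101000→0 (0)
 28  10000101001011010000→1 (1)
 29  00001010010110100001→0 (0)
 30  00010100101101000010→0 (1)
 31  00101001011010000101→0 (0)
 32  01010010110100001010→0 (1)
 33  10100101101000010101→1 (1)
 34  01001011010000101011→0 (0)
 35  10010110100001010110→1 (0)
 36  00101101000010101100→0 (0)
 37  01011010000101011000→0 (1)
 38  10110100001010110001→1 (0)
 39  01101000010101100010→0 (0)
 40  11010000101011000100→1 (0)
 41  10100001010110001000→1 (1)
 42  01000010101100010001→0 (0)
 43  10000101011000100010→1 (1)
 44  00001010110001000101→0 (0)
 45  00010101100010001010→0 (1)
 46  00101011000100010101→0 (0)
 47  01010110001000101010→0 (1)
 48  10101100010001010101→1 (1)
 49  01011000100010101011→0 (1)
 50  10110001000101010111→1 (0)
 51  01100010001010101110→0 (0)
 52  11000100010101011100→1 (1)
 53  10001000101010111001→1 (1)
 54  00010001010101110011→0 (1)
 55  00100010101011100111→0 (0)
 56  01000101010111001110→0 (0)
 57  10001010101110011100→1 (1)
 58  00010101011100111001→0 (1)
 59  00101010111001110011→0 (0)
 60  01010101110011100110→0 (1)
 61  10101011100111001101→1 (1)
 62  01010111001110011011→0 (1)
 63  10101110011100110111→1 (1)
 64  01011100111001101111→0 (1)
 65  10111001110011011111→1 (0)
 66  01110011100110111110→0 (1)
 67  11100111001101111101→1 (1)
 68  11001110011011111011→1 (1)
 69  10011100110111110111→1 (0)
 70  00111001101111101110→0 (1)
 71  01110011011111011101→0 (1)
 72  11100110111110111011→1 (1)
 73  11001101111101110111→1 (1)
 74  10011011111011101111→1 (0)
 75  00110111110111011110→0 (1)
 76  01101111101110111101→0 (0)
 77  11011111011101111010→1 (0)
 78  10111110111011110100→1 (0)

0110001011001001100101110100100001010010110100001010110001000101010111001110011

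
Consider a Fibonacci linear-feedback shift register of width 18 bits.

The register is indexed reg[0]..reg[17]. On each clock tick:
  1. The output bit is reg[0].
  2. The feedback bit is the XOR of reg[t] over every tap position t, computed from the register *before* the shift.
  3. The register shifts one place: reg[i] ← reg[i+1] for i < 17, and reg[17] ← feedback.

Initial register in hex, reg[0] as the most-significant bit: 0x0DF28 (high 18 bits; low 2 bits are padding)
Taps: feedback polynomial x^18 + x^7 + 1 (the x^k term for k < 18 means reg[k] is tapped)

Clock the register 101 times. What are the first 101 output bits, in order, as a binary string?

step | reg (before) | out | fb
   0 | 000011011111001010 | 0 | 1
   1 | 000110111110010101 | 0 | 1
   2 | 001101111100101011 | 0 | 1
   3 | 011011111001010111 | 0 | 1
   4 | 110111110010101111 | 1 | 0
   5 | 101111100101011110 | 1 | 1
   6 | 011111001010111101 | 0 | 0
   7 | 111110010101111010 | 1 | 0
   8 | 111100101011110100 | 1 | 1
   9 | 111001010111101001 | 1 | 0
  10 | 110010101111010010 | 1 | 1
  11 | 100101011110100101 | 1 | 0
  12 | 001010111101001010 | 0 | 1
  13 | 010101111010010101 | 0 | 1
  14 | 101011110100101011 | 1 | 0
  15 | 010111101001010110 | 0 | 0
  16 | 101111010010101100 | 1 | 0
  17 | 011110100101011000 | 0 | 0
  18 | 111101001010110000 | 1 | 1
  19 | 111010010101100001 | 1 | 0
  20 | 110100101011000010 | 1 | 1
  21 | 101001010110000101 | 1 | 0
  22 | 010010101100001010 | 0 | 0
  23 | 100101011000010100 | 1 | 0
  24 | 001010110000101000 | 0 | 1
  25 | 010101100001010001 | 0 | 0
  26 | 101011000010100010 | 1 | 1
  27 | 010110000101000101 | 0 | 0
  28 | 101100001010001010 | 1 | 1
  29 | 011000010100010101 | 0 | 1
  30 | 110000101000101011 | 1 | 1
  31 | 100001010001010111 | 1 | 0
  32 | 000010100010101110 | 0 | 0
  33 | 000101000101011100 | 0 | 0
  34 | 001010001010111000 | 0 | 0
  35 | 010100010101110000 | 0 | 1
  36 | 101000101011100001 | 1 | 1
  37 | 010001010111000011 | 0 | 1
  38 | 100010101110000111 | 1 | 1
  39 | 000101011100001111 | 0 | 1
  40 | 001010111000011111 | 0 | 1
  41 | 010101110000111111 | 0 | 1
  42 | 101011100001111111 | 1 | 1
  43 | 010111000011111111 | 0 | 0
  44 | 101110000111111110 | 1 | 1
  45 | 011100001111111101 | 0 | 0
  46 | 111000011111111010 | 1 | 0
  47 | 110000111111110100 | 1 | 0
  48 | 100001111111101000 | 1 | 0
  49 | 000011111111010000 | 0 | 1
  50 | 000111111110100001 | 0 | 1
  51 | 001111111101000011 | 0 | 1
  52 | 011111111010000111 | 0 | 1
  53 | 111111110100001111 | 1 | 0
  54 | 111111101000011110 | 1 | 1
  55 | 111111010000111101 | 1 | 0
  56 | 111110100001111010 | 1 | 1
  57 | 111101000011110101 | 1 | 1
  58 | 111010000111101011 | 1 | 1
  59 | 110100001111010111 | 1 | 1
  60 | 101000011110101111 | 1 | 0
  61 | 010000111101011110 | 0 | 1
  62 | 100001111010111101 | 1 | 0
  63 | 000011110101111010 | 0 | 1
  64 | 000111101011110101 | 0 | 0
  65 | 001111010111101010 | 0 | 1
  66 | 011110101111010101 | 0 | 0
  67 | 111101011110101010 | 1 | 0
  68 | 111010111101010100 | 1 | 0
  69 | 110101111010101000 | 1 | 0
  70 | 101011110101010000 | 1 | 0
  71 | 010111101010100000 | 0 | 0
  72 | 101111010101000000 | 1 | 0
  73 | 011110101010000000 | 0 | 0
  74 | 111101010100000000 | 1 | 0
  75 | 111010101000000000 | 1 | 1
  76 | 110101010000000001 | 1 | 0
  77 | 101010100000000010 | 1 | 1
  78 | 010101000000000101 | 0 | 0
  79 | 101010000000001010 | 1 | 1
  80 | 010100000000010101 | 0 | 0
  81 | 101000000000101010 | 1 | 1
  82 | 010000000001010101 | 0 | 0
  83 | 100000000010101010 | 1 | 1
  84 | 000000000101010101 | 0 | 0
  85 | 000000001010101010 | 0 | 0
  86 | 000000010101010100 | 0 | 1
  87 | 000000101010101001 | 0 | 0
  88 | 000001010101010010 | 0 | 1
  89 | 000010101010100101 | 0 | 0
  90 | 000101010101001010 | 0 | 1
  91 | 001010101010010101 | 0 | 0
  92 | 010101010100101010 | 0 | 1
  93 | 101010101001010101 | 1 | 1
  94 | 010101010010101011 | 0 | 1
  95 | 101010100101010111 | 1 | 1
  96 | 010101001010101111 | 0 | 0
  97 | 101010010101011110 | 1 | 0
  98 | 010100101010111100 | 0 | 0
  99 | 101001010101111000 | 1 | 0
 100 | 010010101011110000 | 0 | 0

00001101111100101011110100101011000010100010101110000111111110100001111010111101010100000000010101010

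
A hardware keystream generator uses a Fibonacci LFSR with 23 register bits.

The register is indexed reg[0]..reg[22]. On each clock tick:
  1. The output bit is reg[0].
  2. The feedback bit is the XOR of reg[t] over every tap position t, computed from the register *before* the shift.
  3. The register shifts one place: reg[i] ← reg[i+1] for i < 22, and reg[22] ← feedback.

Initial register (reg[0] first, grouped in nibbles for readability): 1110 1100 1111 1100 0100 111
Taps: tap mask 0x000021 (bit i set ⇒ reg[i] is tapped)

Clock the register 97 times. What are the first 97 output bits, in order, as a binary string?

k : reg_k → out_k, fb_k
0: 11101100111111000100111 → 1, fb=0
1: 11011001111110001001110 → 1, fb=1
2: 10110011111100010011101 → 1, fb=1
3: 01100111111000100111011 → 0, fb=1
4: 11001111110001001110111 → 1, fb=0
5: 10011111100010011101110 → 1, fb=0
6: 00111111000100111011100 → 0, fb=1
7: 01111110001001110111001 → 0, fb=1
8: 11111100010011101110011 → 1, fb=0
9: 11111000100111011100110 → 1, fb=1
10: 11110001001110111001101 → 1, fb=1
11: 11100010011101110011011 → 1, fb=1
12: 11000100111011100110111 → 1, fb=0
13: 10001001110111001101110 → 1, fb=1
14: 00010011101110011011101 → 0, fb=0
15: 00100111011100110111010 → 0, fb=1
16: 01001110111001101110101 → 0, fb=1
17: 10011101110011011101011 → 1, fb=0
18: 00111011100110111010110 → 0, fb=0
19: 01110111001101110101100 → 0, fb=1
20: 11101110011011101011001 → 1, fb=0
21: 11011100110111010110010 → 1, fb=0
22: 10111001101110101100100 → 1, fb=1
23: 01110011011101011001001 → 0, fb=0
24: 11100110111010110010010 → 1, fb=0
25: 11001101110101100100100 → 1, fb=0
26: 10011011101011001001000 → 1, fb=1
27: 00110111010110010010001 → 0, fb=1
28: 01101110101100100100011 → 0, fb=1
29: 11011101011001001000111 → 1, fb=0
30: 10111010110010010001110 → 1, fb=1
31: 01110101100100100011101 → 0, fb=1
32: 11101011001001000111011 → 1, fb=1
33: 11010110010010001110111 → 1, fb=0
34: 10101100100100011101110 → 1, fb=0
35: 01011001001000111011100 → 0, fb=0
36: 10110010010001110111000 → 1, fb=1
37: 01100100100011101110001 → 0, fb=1
38: 11001001000111011100011 → 1, fb=1
39: 10010010001110111000111 → 1, fb=1
40: 00100100011101110001111 → 0, fb=1
41: 01001000111011100011111 → 0, fb=0
42: 10010001110111000111110 → 1, fb=1
43: 00100011101110001111101 → 0, fb=0
44: 01000111011100011111010 → 0, fb=1
45: 10001110111000111110101 → 1, fb=0
46: 00011101110001111101010 → 0, fb=1
47: 00111011100011111010101 → 0, fb=0
48: 01110111000111110101010 → 0, fb=1
49: 11101110001111101010101 → 1, fb=0
50: 11011100011111010101010 → 1, fb=0
51: 10111000111110101010100 → 1, fb=1
52: 01110001111101010101001 → 0, fb=0
53: 11100011111010101010010 → 1, fb=1
54: 11000111110101010100101 → 1, fb=0
55: 10001111101010101001010 → 1, fb=0
56: 00011111010101010010100 → 0, fb=1
57: 00111110101010100101001 → 0, fb=1
58: 01111101010101001010011 → 0, fb=1
59: 11111010101010010100111 → 1, fb=1
60: 11110101010100101001111 → 1, fb=0
61: 11101010101001010011110 → 1, fb=1
62: 11010101010010100111101 → 1, fb=0
63: 10101010100101001111010 → 1, fb=1
64: 01010101001010011110101 → 0, fb=1
65: 10101010010100111101011 → 1, fb=1
66: 01010100101001111010111 → 0, fb=1
67: 10101001010011110101111 → 1, fb=1
68: 01010010100111101011111 → 0, fb=0
69: 10100101001111010111110 → 1, fb=0
70: 01001010011110101111100 → 0, fb=0
71: 10010100111101011111000 → 1, fb=0
72: 00101001111010111110000 → 0, fb=0
73: 01010011110101111100000 → 0, fb=0
74: 10100111101011111000000 → 1, fb=0
75: 01001111010111110000000 → 0, fb=1
76: 10011110101111100000001 → 1, fb=0
77: 00111101011111000000010 → 0, fb=1
78: 01111010111110000000101 → 0, fb=0
79: 11110101111100000001010 → 1, fb=0
80: 11101011111000000010100 → 1, fb=1
81: 11010111110000000101001 → 1, fb=0
82: 10101111100000001010010 → 1, fb=0
83: 01011111000000010100100 → 0, fb=1
84: 10111110000000101001001 → 1, fb=0
85: 01111100000001010010010 → 0, fb=1
86: 11111000000010100100101 → 1, fb=1
87: 11110000000101001001011 → 1, fb=1
88: 11100000001010010010111 → 1, fb=1
89: 11000000010100100101111 → 1, fb=1
90: 10000000101001001011111 → 1, fb=1
91: 00000001010010010111111 → 0, fb=0
92: 00000010100100101111110 → 0, fb=0
93: 00000101001001011111100 → 0, fb=1
94: 00001010010010111111001 → 0, fb=0
95: 00010100100101111110010 → 0, fb=1
96: 00101001001011111100101 → 0, fb=0

1110110011111100010011101110011011101011001001000111011100011111010101010010100111101011111000000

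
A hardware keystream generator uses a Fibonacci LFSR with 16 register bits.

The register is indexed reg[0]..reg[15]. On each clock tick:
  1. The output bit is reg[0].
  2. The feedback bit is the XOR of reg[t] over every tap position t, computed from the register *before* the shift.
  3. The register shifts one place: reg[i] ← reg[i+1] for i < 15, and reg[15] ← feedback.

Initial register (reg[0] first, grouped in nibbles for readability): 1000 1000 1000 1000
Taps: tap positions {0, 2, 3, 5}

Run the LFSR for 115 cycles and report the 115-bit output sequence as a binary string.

step | reg (before) | out | fb
   0 | 1000100010001000 | 1 | 1
   1 | 0001000100010001 | 0 | 1
   2 | 0010001000100011 | 0 | 1
   3 | 0100010001000111 | 0 | 1
   4 | 1000100010001111 | 1 | 1
   5 | 0001000100011111 | 0 | 1
   6 | 0010001000111111 | 0 | 1
   7 | 0100010001111111 | 0 | 1
   8 | 1000100011111111 | 1 | 1
   9 | 0001000111111111 | 0 | 1
  10 | 0010001111111111 | 0 | 1
  11 | 0100011111111111 | 0 | 1
  12 | 1000111111111111 | 1 | 0
  13 | 0001111111111110 | 0 | 0
  14 | 0011111111111100 | 0 | 1
  15 | 0111111111111001 | 0 | 1
  16 | 1111111111110011 | 1 | 0
  17 | 1111111111100110 | 1 | 0
  18 | 1111111111001100 | 1 | 0
  19 | 1111111110011000 | 1 | 0
  20 | 1111111100110000 | 1 | 0
  21 | 1111111001100000 | 1 | 0
  22 | 1111110011000000 | 1 | 0
  23 | 1111100110000000 | 1 | 1
  24 | 1111001100000001 | 1 | 1
  25 | 1110011000000011 | 1 | 1
  26 | 1100110000000111 | 1 | 0
  27 | 1001100000001110 | 1 | 0
  28 | 0011000000011100 | 0 | 0
  29 | 0110000000111000 | 0 | 1
  30 | 1100000001110001 | 1 | 1
  31 | 1000000011100011 | 1 | 1
  32 | 0000000111000111 | 0 | 0
  33 | 0000001110001110 | 0 | 0
  34 | 0000011100011100 | 0 | 1
  35 | 0000111000111001 | 0 | 1
  36 | 0001110001110011 | 0 | 0
  37 | 0011100011100110 | 0 | 0
  38 | 0111000111001100 | 0 | 0
  39 | 1110001110011000 | 1 | 0
  40 | 1100011100110000 | 1 | 0
  41 | 1000111001100000 | 1 | 0
  42 | 0001110011000000 | 0 | 0
  43 | 0011100110000000 | 0 | 0
  44 | 0111001100000000 | 0 | 0
  45 | 1110011000000000 | 1 | 1
  46 | 1100110000000001 | 1 | 0
  47 | 1001100000000010 | 1 | 0
  48 | 0011000000000100 | 0 | 0
  49 | 0110000000001000 | 0 | 1
  50 | 1100000000010001 | 1 | 1
  51 | 1000000000100011 | 1 | 1
  52 | 0000000001000111 | 0 | 0
  53 | 0000000010001110 | 0 | 0
  54 | 0000000100011100 | 0 | 0
  55 | 0000001000111000 | 0 | 0
  56 | 0000010001110000 | 0 | 1
  57 | 0000100011100001 | 0 | 0
  58 | 0001000111000010 | 0 | 1
  59 | 0010001110000101 | 0 | 1
  60 | 0100011100001011 | 0 | 1
  61 | 1000111000010111 | 1 | 0
  62 | 0001110000101110 | 0 | 0
  63 | 0011100001011100 | 0 | 0
  64 | 0111000010111000 | 0 | 0
  65 | 1110000101110000 | 1 | 0
  66 | 1100001011100000 | 1 | 1
  67 | 1000010111000001 | 1 | 0
  68 | 0000101110000010 | 0 | 0
  69 | 0001011100000100 | 0 | 0
  70 | 0010111000001000 | 0 | 0
  71 | 0101110000010000 | 0 | 0
  72 | 1011100000100000 | 1 | 1
  73 | 0111000001000001 | 0 | 0
  74 | 1110000010000010 | 1 | 0
  75 | 1100000100000100 | 1 | 1
  76 | 1000001000001001 | 1 | 1
  77 | 0000010000010011 | 0 | 1
  78 | 0000100000100111 | 0 | 0
  79 | 0001000001001110 | 0 | 1
  80 | 0010000010011101 | 0 | 1
  81 | 0100000100111011 | 0 | 0
  82 | 1000001001110110 | 1 | 1
  83 | 0000010011101101 | 0 | 1
  84 | 0000100111011011 | 0 | 0
  85 | 0001001110110110 | 0 | 1
  86 | 0010011101101101 | 0 | 0
  87 | 0100111011011010 | 0 | 1
  88 | 1001110110110101 | 1 | 1
  89 | 0011101101101011 | 0 | 0
  90 | 0111011011010110 | 0 | 1
  91 | 1110110110101101 | 1 | 1
  92 | 1101101101011011 | 1 | 0
  93 | 1011011010110110 | 1 | 0
  94 | 0110110101101100 | 0 | 0
  95 | 1101101011011000 | 1 | 0
  96 | 1011010110110000 | 1 | 0
  97 | 0110101101100000 | 0 | 1
  98 | 1101011011000001 | 1 | 1
  99 | 1010110110000011 | 1 | 1
 100 | 0101101100000111 | 0 | 1
 101 | 1011011000001111 | 1 | 0
 102 | 0110110000011110 | 0 | 0
 103 | 1101100000111100 | 1 | 0
 104 | 1011000001111000 | 1 | 1
 105 | 0110000011110001 | 0 | 1
 106 | 1100000111100011 | 1 | 1
 107 | 1000001111000111 | 1 | 1
 108 | 0000011110001111 | 0 | 1
 109 | 0000111100011111 | 0 | 1
 110 | 0001111000111111 | 0 | 0
 111 | 0011110001111110 | 0 | 1
 112 | 0111100011111101 | 0 | 0
 113 | 1111000111111010 | 1 | 1
 114 | 1110001111110101 | 1 | 0

1000100010001000111111111111001100000001110001110011000000000100011100001011100000100000100111011011010110110000011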